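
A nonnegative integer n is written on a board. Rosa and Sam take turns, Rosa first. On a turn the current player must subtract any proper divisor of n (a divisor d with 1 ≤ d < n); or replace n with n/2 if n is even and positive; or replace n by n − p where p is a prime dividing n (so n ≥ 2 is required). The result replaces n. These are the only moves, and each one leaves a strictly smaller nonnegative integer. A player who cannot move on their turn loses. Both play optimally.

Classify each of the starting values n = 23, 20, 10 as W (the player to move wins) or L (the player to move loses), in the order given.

Use the standard recursion: the mover loses at a terminal position; elsewhere, the mover wins exactly when some move hands the opponent an L position.
n=0: no move → L
n=1: no move → L
n=2: reaches L-position 0 → W
n=3: reaches L-position 0 → W
n=4: only reaches 2(W), 3(W), all W → L
n=5: reaches L-position 0 → W
n=6: reaches L-position 4 → W
n=7: reaches L-position 0 → W
n=8: reaches L-position 4 → W
n=9: only reaches 6(W), 8(W), all W → L
n=10: reaches L-position 9 → W
n=11: reaches L-position 0 → W
n=12: reaches L-position 9 → W
n=13: reaches L-position 0 → W
n=14: only reaches 7(W), 12(W), 13(W), all W → L
n=15: reaches L-position 14 → W
n=16: reaches L-position 14 → W
n=17: reaches L-position 0 → W
n=18: reaches L-position 9 → W
n=19: reaches L-position 0 → W
n=20: only reaches 10(W), 15(W), 16(W), 18(W), 19(W), all W → L
n=21: reaches L-position 14 → W
n=22: reaches L-position 20 → W
n=23: reaches L-position 0 → W

23: W, 20: L, 10: W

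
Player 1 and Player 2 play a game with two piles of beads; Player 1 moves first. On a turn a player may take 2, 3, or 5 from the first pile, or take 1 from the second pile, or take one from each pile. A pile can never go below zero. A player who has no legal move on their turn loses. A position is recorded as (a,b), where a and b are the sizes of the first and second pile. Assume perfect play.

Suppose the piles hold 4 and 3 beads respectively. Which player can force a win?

Build the W/L table. Terminal = L. A non-terminal position is W if it has a move to some L; otherwise it is L.
No move ever increases a pile, so every position that can arise here has a ≤ 4 and b ≤ 3; it is enough to label the cells with 0 ≤ a ≤ 4 and 0 ≤ b ≤ 3.
Every move lowers a or b (never raises either), so fill the grid row by row in increasing a, and left to right within a row: each cell's successors are then already labelled.
      b=0  b=1  b=2  b=3
a=0:    L    W    L    W
a=1:    L    W    L    W
a=2:    W    W    W    W
a=3:    W    L    W    L
a=4:    W    L    W    L
Cells with no legal move (terminal, hence L): (0,0), (1,0).
The remaining L cells, each justified by listing all of its moves:
(0,2): the only move is to (0,1)(W), a W ⇒ L
(1,2): moves to (1,1)(W), (0,1)(W); every one is W ⇒ L
(3,1): moves to (1,1)(W), (0,1)(W), (3,0)(W), (2,0)(W); every one is W ⇒ L
(3,3): moves to (1,3)(W), (0,3)(W), (3,2)(W), (2,2)(W); every one is W ⇒ L
(4,1): moves to (2,1)(W), (1,1)(W), (4,0)(W), (3,0)(W); every one is W ⇒ L
(4,3): moves to (2,3)(W), (1,3)(W), (4,2)(W), (3,2)(W); every one is W ⇒ L
Every other cell has at least one move into one of the L cells above, so it is W.
Every move from (4,3) reaches a W position, so the mover loses.

Player 2 wins.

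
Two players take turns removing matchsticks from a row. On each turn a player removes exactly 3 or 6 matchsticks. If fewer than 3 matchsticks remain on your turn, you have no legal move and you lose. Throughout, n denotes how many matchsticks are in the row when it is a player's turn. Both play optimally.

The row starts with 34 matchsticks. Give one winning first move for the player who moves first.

Positions with no move are L. A position that does have a move is losing for the player to move precisely when every available move leads to a winning position for the opponent. Fill in the labels:
n=0: no move → L
n=1: no move → L
n=2: no move → L
n=3: can move to 0, which is L ⇒ W
n=4: can move to 1, which is L ⇒ W
n=5: can move to 2, which is L ⇒ W
n=6: can move to 0, which is L ⇒ W
n=7: can move to 1, which is L ⇒ W
n=8: can move to 2, which is L ⇒ W
n=9: moves to 6(W), 3(W); every one is W ⇒ L
n=10: moves to 7(W), 4(W); every one is W ⇒ L
n=11: moves to 8(W), 5(W); every one is W ⇒ L
n=12: can move to 9, which is L ⇒ W
n=13: can move to 10, which is L ⇒ W
n=14: can move to 11, which is L ⇒ W
n=15: can move to 9, which is L ⇒ W
n=16: can move to 10, which is L ⇒ W
n=17: can move to 11, which is L ⇒ W
n=18: moves to 15(W), 12(W); every one is W ⇒ L
n=19: moves to 16(W), 13(W); every one is W ⇒ L
n=20: moves to 17(W), 14(W); every one is W ⇒ L
n=21: can move to 18, which is L ⇒ W
n=22: can move to 19, which is L ⇒ W
n=23: can move to 20, which is L ⇒ W
n=24: can move to 18, which is L ⇒ W
n=25: can move to 19, which is L ⇒ W
n=26: can move to 20, which is L ⇒ W
n=27: moves to 24(W), 21(W); every one is W ⇒ L
n=28: moves to 25(W), 22(W); every one is W ⇒ L
n=29: moves to 26(W), 23(W); every one is W ⇒ L
n=30: can move to 27, which is L ⇒ W
n=31: can move to 28, which is L ⇒ W
n=32: can move to 29, which is L ⇒ W
n=33: can move to 27, which is L ⇒ W
n=34: can move to 28, which is L ⇒ W
From 34, the L positions reachable in one move are: 28.

Remove 6, leaving 28.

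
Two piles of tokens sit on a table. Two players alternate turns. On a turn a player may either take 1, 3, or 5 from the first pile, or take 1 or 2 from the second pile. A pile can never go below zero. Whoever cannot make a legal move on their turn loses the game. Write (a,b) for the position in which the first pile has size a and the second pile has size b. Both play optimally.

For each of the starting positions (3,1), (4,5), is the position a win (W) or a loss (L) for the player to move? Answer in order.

Use the standard recursion: the mover loses at a terminal position; elsewhere, the mover wins exactly when some move hands the opponent an L position.
No move ever increases a pile, so every position that can arise here has a ≤ 4 and b ≤ 5; it is enough to label the cells with 0 ≤ a ≤ 4 and 0 ≤ b ≤ 5.
Every move lowers a or b (never raises either), so fill the grid row by row in increasing a, and left to right within a row: each cell's successors are then already labelled.
      b=0  b=1  b=2  b=3  b=4  b=5
a=0:    L    W    W    L    W    W
a=1:    W    L    W    W    L    W
a=2:    L    W    W    L    W    W
a=3:    W    L    W    W    L    W
a=4:    L    W    W    L    W    W
Cells with no legal move (terminal, hence L): (0,0).
The remaining L cells, each justified by listing all of its moves:
(0,3): moves to (0,2)(W), (0,1)(W); every one is W ⇒ L
(1,1): moves to (0,1)(W), (1,0)(W); every one is W ⇒ L
(1,4): moves to (0,4)(W), (1,3)(W), (1,2)(W); every one is W ⇒ L
(2,0): the only move is to (1,0)(W), a W ⇒ L
(2,3): moves to (1,3)(W), (2,2)(W), (2,1)(W); every one is W ⇒ L
(3,1): moves to (2,1)(W), (0,1)(W), (3,0)(W); every one is W ⇒ L
(3,4): moves to (2,4)(W), (0,4)(W), (3,3)(W), (3,2)(W); every one is W ⇒ L
(4,0): moves to (3,0)(W), (1,0)(W); every one is W ⇒ L
(4,3): moves to (3,3)(W), (1,3)(W), (4,2)(W), (4,1)(W); every one is W ⇒ L
Every other cell has at least one move into one of the L cells above, so it is W.
(3,1): one of the L cells justified above, so L
(4,5): the move to (4,3) reaches an L cell, so W

(3,1): L, (4,5): W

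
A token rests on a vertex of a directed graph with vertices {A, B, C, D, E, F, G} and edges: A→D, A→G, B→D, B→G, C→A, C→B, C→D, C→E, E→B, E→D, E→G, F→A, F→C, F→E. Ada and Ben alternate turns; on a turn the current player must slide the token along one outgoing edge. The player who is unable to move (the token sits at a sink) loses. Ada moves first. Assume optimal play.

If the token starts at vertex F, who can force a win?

Ben wins.

Compute win/loss labels from the base case upward. A position with no move is L. Any other position is W if it can reach an L in one move, else L.
Every edge goes from a vertex to one that appears earlier in the order G, D, B, E, A, C, F, so processing vertices in that order labels each vertex after all of its successors.
G: no outgoing edge → L
D: no outgoing edge → L
B: W (go to D, an L position)
E: W (go to D, an L position)
A: W (go to D, an L position)
C: W (go to D, an L position)
F: L (options C(W), A(W), E(W) are all W)
Every move from F reaches a W position, so the mover loses.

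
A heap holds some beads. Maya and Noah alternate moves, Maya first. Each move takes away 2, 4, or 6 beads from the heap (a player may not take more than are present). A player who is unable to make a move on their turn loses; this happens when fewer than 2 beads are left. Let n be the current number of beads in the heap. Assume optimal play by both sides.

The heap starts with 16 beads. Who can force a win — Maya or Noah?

Classify positions by backward induction: terminal positions (no move available) are L. From any other position, the mover wins iff some move reaches an L.
n=0: no move → L
n=1: no move → L
n=2: reaches L-position 0 → W
n=3: reaches L-position 1 → W
n=4: reaches L-position 0 → W
n=5: reaches L-position 1 → W
n=6: reaches L-position 0 → W
n=7: reaches L-position 1 → W
n=8: only reaches 6(W), 4(W), 2(W), all W → L
n=9: only reaches 7(W), 5(W), 3(W), all W → L
n=10: reaches L-position 8 → W
n=11: reaches L-position 9 → W
n=12: reaches L-position 8 → W
n=13: reaches L-position 9 → W
n=14: reaches L-position 8 → W
n=15: reaches L-position 9 → W
n=16: only reaches 14(W), 12(W), 10(W), all W → L
The starting position 16 is L: whatever Maya does, the opponent receives a W position.

Noah wins.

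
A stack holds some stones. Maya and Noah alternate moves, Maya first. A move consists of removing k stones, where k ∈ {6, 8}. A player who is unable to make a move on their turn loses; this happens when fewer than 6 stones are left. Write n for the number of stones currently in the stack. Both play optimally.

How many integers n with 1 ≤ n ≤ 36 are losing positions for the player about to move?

17

Compute win/loss labels from the base case upward. A position with no move is L. Any other position is W if it can reach an L in one move, else L.
n=0: no move → L
n=1: no move → L
n=2: no move → L
n=3: no move → L
n=4: no move → L
n=5: no move → L
n=6: →0(L), so W
n=7: →1(L), so W
n=8: →2(L), so W
n=9: →3(L), so W
n=10: →4(L), so W
n=11: →5(L), so W
n=12: →4(L), so W
n=13: →5(L), so W
n=14: →8(W), 6(W) — all W, so L
n=15: →9(W), 7(W) — all W, so L
n=16: →10(W), 8(W) — all W, so L
n=17: →11(W), 9(W) — all W, so L
n=18: →12(W), 10(W) — all W, so L
n=19: →13(W), 11(W) — all W, so L
n=20: →14(L), so W
n=21: →15(L), so W
n=22: →16(L), so W
n=23: →17(L), so W
n=24: →18(L), so W
n=25: →19(L), so W
n=26: →18(L), so W
n=27: →19(L), so W
n=28: →22(W), 20(W) — all W, so L
n=29: →23(W), 21(W) — all W, so L
n=30: →24(W), 22(W) — all W, so L
n=31: →25(W), 23(W) — all W, so L
n=32: →26(W), 24(W) — all W, so L
n=33: →27(W), 25(W) — all W, so L
n=34: →28(L), so W
n=35: →29(L), so W
n=36: →30(L), so W
L entries with 1 ≤ n ≤ 36 (n=0 is outside the asked range and is not counted): n = 1, 2, 3, 4, 5, 14, 15, 16, 17, 18, 19, 28, 29, 30, 31, 32, 33; that makes 17.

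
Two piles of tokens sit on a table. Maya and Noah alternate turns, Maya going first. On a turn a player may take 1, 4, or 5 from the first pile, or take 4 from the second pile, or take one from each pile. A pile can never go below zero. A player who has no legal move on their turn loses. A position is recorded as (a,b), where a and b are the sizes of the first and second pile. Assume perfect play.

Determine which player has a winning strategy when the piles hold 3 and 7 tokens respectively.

Noah wins.

Positions with no move are L. A position that does have a move is losing for the player to move precisely when every available move leads to a winning position for the opponent. Fill in the labels:
No move ever increases a pile, so every position that can arise here has a ≤ 3 and b ≤ 7; it is enough to label the cells with 0 ≤ a ≤ 3 and 0 ≤ b ≤ 7.
Every move lowers a or b (never raises either), so fill the grid row by row in increasing a, and left to right within a row: each cell's successors are then already labelled.
      b=0  b=1  b=2  b=3  b=4  b=5  b=6  b=7
a=0:    L    L    L    L    W    W    W    W
a=1:    W    W    W    W    W    L    L    L
a=2:    L    L    L    L    W    W    W    W
a=3:    W    W    W    W    W    L    L    L
Cells with no legal move (terminal, hence L): (0,0), (0,1), (0,2), (0,3).
The remaining L cells, each justified by listing all of its moves:
(1,5): →(0,5)(W), (1,1)(W), (0,4)(W) — all W, so L
(1,6): →(0,6)(W), (1,2)(W), (0,5)(W) — all W, so L
(1,7): →(0,7)(W), (1,3)(W), (0,6)(W) — all W, so L
(2,0): →(1,0)(W) only, which is W, so L
(2,1): →(1,1)(W), (1,0)(W) — all W, so L
(2,2): →(1,2)(W), (1,1)(W) — all W, so L
(2,3): →(1,3)(W), (1,2)(W) — all W, so L
(3,5): →(2,5)(W), (3,1)(W), (2,4)(W) — all W, so L
(3,6): →(2,6)(W), (3,2)(W), (2,5)(W) — all W, so L
(3,7): →(2,7)(W), (3,3)(W), (2,6)(W) — all W, so L
Every other cell has at least one move into one of the L cells above, so it is W.
Every move from (3,7) reaches a W position, so the mover loses.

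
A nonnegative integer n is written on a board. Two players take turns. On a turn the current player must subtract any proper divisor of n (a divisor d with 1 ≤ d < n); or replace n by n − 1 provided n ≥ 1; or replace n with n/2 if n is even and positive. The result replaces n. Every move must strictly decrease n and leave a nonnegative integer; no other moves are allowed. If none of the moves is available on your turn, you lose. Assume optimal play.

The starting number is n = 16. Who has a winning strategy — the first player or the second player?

The first player wins.

Classify positions by backward induction: terminal positions (no move available) are L. From any other position, the mover wins iff some move reaches an L.
n=0: no move → L
n=1: W (go to 0, an L position)
n=2: L (sole option 1(W) is W)
n=3: W (go to 2, an L position)
n=4: W (go to 2, an L position)
n=5: L (sole option 4(W) is W)
n=6: W (go to 5, an L position)
n=7: L (sole option 6(W) is W)
n=8: W (go to 7, an L position)
n=9: L (options 6(W), 8(W) are all W)
n=10: W (go to 5, an L position)
n=11: L (sole option 10(W) is W)
n=12: W (go to 9, an L position)
n=13: L (sole option 12(W) is W)
n=14: W (go to 7, an L position)
n=15: L (options 10(W), 12(W), 14(W) are all W)
n=16: W (go to 15, an L position)
From 16 the player to move can move to 15, reaching an L position.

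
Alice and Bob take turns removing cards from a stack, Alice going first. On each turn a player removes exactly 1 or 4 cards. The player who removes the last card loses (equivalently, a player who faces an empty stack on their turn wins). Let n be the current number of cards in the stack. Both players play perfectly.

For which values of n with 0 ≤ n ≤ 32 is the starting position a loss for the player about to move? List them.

1, 3, 6, 8, 11, 13, 16, 18, 21, 23, 26, 28, 31

Label each position W (a win for the player to move) or L (a loss). A position with no legal move is W; any other position is W exactly when some move reaches an L, and L when every move reaches a W.
n=0: no move; the opponent has just taken the last card and therefore loses → W
n=1: →0(W) only, which is W, so L
n=2: →1(L), so W
n=3: →2(W) only, which is W, so L
n=4: →3(L), so W
n=5: →1(L), so W
n=6: →5(W), 2(W) — all W, so L
n=7: →6(L), so W
n=8: →7(W), 4(W) — all W, so L
n=9: →8(L), so W
n=10: →6(L), so W
n=11: →10(W), 7(W) — all W, so L
n=12: →11(L), so W
n=13: →12(W), 9(W) — all W, so L
n=14: →13(L), so W
n=15: →11(L), so W
n=16: →15(W), 12(W) — all W, so L
n=17: →16(L), so W
n=18: →17(W), 14(W) — all W, so L
n=19: →18(L), so W
n=20: →16(L), so W
n=21: →20(W), 17(W) — all W, so L
n=22: →21(L), so W
n=23: →22(W), 19(W) — all W, so L
n=24: →23(L), so W
n=25: →21(L), so W
n=26: →25(W), 22(W) — all W, so L
n=27: →26(L), so W
n=28: →27(W), 24(W) — all W, so L
n=29: →28(L), so W
n=30: →26(L), so W
n=31: →30(W), 27(W) — all W, so L
n=32: →31(L), so W
The losing starting values of n are exactly the entries labelled L in this table (13 of them).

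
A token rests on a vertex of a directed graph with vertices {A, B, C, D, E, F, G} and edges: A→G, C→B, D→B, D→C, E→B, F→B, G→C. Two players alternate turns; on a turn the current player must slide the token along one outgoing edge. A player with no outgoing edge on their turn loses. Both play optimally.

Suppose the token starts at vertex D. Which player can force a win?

The first player wins.

Build the W/L table. Terminal = L. A non-terminal position is W if it has a move to some L; otherwise it is L.
Every edge goes from a vertex to one that appears earlier in the order B, C, D, G, A, F, E, so processing vertices in that order labels each vertex after all of its successors.
B: no outgoing edge → L
C: reaches L-position B → W
D: reaches L-position B → W
G: only reaches C(W), which is W → L
A: reaches L-position G → W
F: reaches L-position B → W
E: reaches L-position B → W
The starting position D is W: the player to move should move to B, handing over an L position.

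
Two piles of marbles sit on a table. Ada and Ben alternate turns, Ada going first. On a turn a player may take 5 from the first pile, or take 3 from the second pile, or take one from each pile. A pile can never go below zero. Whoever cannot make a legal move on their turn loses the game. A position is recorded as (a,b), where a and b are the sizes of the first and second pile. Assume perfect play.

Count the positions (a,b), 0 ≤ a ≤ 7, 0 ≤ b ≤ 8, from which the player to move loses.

Use the standard recursion: the mover loses at a terminal position; elsewhere, the mover wins exactly when some move hands the opponent an L position.
Every move lowers a or b (never raises either), so fill the grid row by row in increasing a, and left to right within a row: each cell's successors are then already labelled.
      b=0  b=1  b=2  b=3  b=4  b=5  b=6  b=7  b=8
a=0:    L    L    L    W    W    W    L    L    L
a=1:    L    W    W    W    L    L    L    W    W
a=2:    L    W    L    W    L    W    W    W    L
a=3:    L    W    L    W    L    W    L    W    L
a=4:    L    W    L    W    L    W    L    W    L
a=5:    W    W    W    W    L    W    W    W    W
a=6:    W    L    L    L    W    W    W    L    L
a=7:    W    L    W    W    W    L    L    L    W
Cells with no legal move (terminal, hence L): (0,0), (0,1), (0,2), (1,0), (2,0), (3,0), (4,0).
The remaining L cells, each justified by listing all of its moves:
(0,6): only reaches (0,3)(W), which is W → L
(0,7): only reaches (0,4)(W), which is W → L
(0,8): only reaches (0,5)(W), which is W → L
(1,4): only reaches (1,1)(W), (0,3)(W), all W → L
(1,5): only reaches (1,2)(W), (0,4)(W), all W → L
(1,6): only reaches (1,3)(W), (0,5)(W), all W → L
(2,2): only reaches (1,1)(W), which is W → L
(2,4): only reaches (2,1)(W), (1,3)(W), all W → L
(2,8): only reaches (2,5)(W), (1,7)(W), all W → L
(3,2): only reaches (2,1)(W), which is W → L
(3,4): only reaches (3,1)(W), (2,3)(W), all W → L
(3,6): only reaches (3,3)(W), (2,5)(W), all W → L
(3,8): only reaches (3,5)(W), (2,7)(W), all W → L
(4,2): only reaches (3,1)(W), which is W → L
(4,4): only reaches (4,1)(W), (3,3)(W), all W → L
(4,6): only reaches (4,3)(W), (3,5)(W), all W → L
(4,8): only reaches (4,5)(W), (3,7)(W), all W → L
(5,4): only reaches (0,4)(W), (5,1)(W), (4,3)(W), all W → L
(6,1): only reaches (1,1)(W), (5,0)(W), all W → L
(6,2): only reaches (1,2)(W), (5,1)(W), all W → L
(6,3): only reaches (1,3)(W), (6,0)(W), (5,2)(W), all W → L
(6,7): only reaches (1,7)(W), (6,4)(W), (5,6)(W), all W → L
(6,8): only reaches (1,8)(W), (6,5)(W), (5,7)(W), all W → L
(7,1): only reaches (2,1)(W), (6,0)(W), all W → L
(7,5): only reaches (2,5)(W), (7,2)(W), (6,4)(W), all W → L
(7,6): only reaches (2,6)(W), (7,3)(W), (6,5)(W), all W → L
(7,7): only reaches (2,7)(W), (7,4)(W), (6,6)(W), all W → L
Every other cell has at least one move into one of the L cells above, so it is W.
L cells per row: a=0: 6, a=1: 4, a=2: 4, a=3: 5, a=4: 5, a=5: 1, a=6: 5, a=7: 4; total 34.

34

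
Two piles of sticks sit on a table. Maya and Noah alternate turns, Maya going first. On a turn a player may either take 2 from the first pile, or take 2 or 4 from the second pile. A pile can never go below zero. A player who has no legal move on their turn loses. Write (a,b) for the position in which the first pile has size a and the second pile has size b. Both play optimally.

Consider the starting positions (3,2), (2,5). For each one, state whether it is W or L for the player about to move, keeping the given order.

Work bottom-up. With no move the player to move loses. Otherwise the position is W if at least one move leads to an L position for the opponent, and L if every move leads to a W.
No move ever increases a pile, so every position that can arise here has a ≤ 3 and b ≤ 5; it is enough to label the cells with 0 ≤ a ≤ 3 and 0 ≤ b ≤ 5.
Every move lowers a or b (never raises either), so fill the grid row by row in increasing a, and left to right within a row: each cell's successors are then already labelled.
      b=0  b=1  b=2  b=3  b=4  b=5
a=0:    L    L    W    W    W    W
a=1:    L    L    W    W    W    W
a=2:    W    W    L    L    W    W
a=3:    W    W    L    L    W    W
Cells with no legal move (terminal, hence L): (0,0), (0,1), (1,0), (1,1).
The remaining L cells, each justified by listing all of its moves:
(2,2): L (options (0,2)(W), (2,0)(W) are all W)
(2,3): L (options (0,3)(W), (2,1)(W) are all W)
(3,2): L (options (1,2)(W), (3,0)(W) are all W)
(3,3): L (options (1,3)(W), (3,1)(W) are all W)
Every other cell has at least one move into one of the L cells above, so it is W.
(3,2): one of the L cells justified above, so L
(2,5): the move to (2,3) reaches an L cell, so W

(3,2): L, (2,5): W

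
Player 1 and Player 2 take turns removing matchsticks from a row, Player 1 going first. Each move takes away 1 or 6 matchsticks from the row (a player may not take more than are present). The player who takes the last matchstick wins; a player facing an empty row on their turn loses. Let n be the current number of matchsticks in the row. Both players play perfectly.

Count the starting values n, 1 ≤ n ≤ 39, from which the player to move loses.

Build the W/L table. Terminal = L. A non-terminal position is W if it has a move to some L; otherwise it is L.
n=0: no move → L
n=1: W (go to 0, an L position)
n=2: L (sole option 1(W) is W)
n=3: W (go to 2, an L position)
n=4: L (sole option 3(W) is W)
n=5: W (go to 4, an L position)
n=6: W (go to 0, an L position)
n=7: L (options 6(W), 1(W) are all W)
n=8: W (go to 7, an L position)
n=9: L (options 8(W), 3(W) are all W)
n=10: W (go to 9, an L position)
n=11: L (options 10(W), 5(W) are all W)
n=12: W (go to 11, an L position)
n=13: W (go to 7, an L position)
n=14: L (options 13(W), 8(W) are all W)
n=15: W (go to 14, an L position)
n=16: L (options 15(W), 10(W) are all W)
n=17: W (go to 16, an L position)
n=18: L (options 17(W), 12(W) are all W)
n=19: W (go to 18, an L position)
n=20: W (go to 14, an L position)
n=21: L (options 20(W), 15(W) are all W)
n=22: W (go to 21, an L position)
n=23: L (options 22(W), 17(W) are all W)
n=24: W (go to 23, an L position)
n=25: L (options 24(W), 19(W) are all W)
n=26: W (go to 25, an L position)
n=27: W (go to 21, an L position)
n=28: L (options 27(W), 22(W) are all W)
n=29: W (go to 28, an L position)
n=30: L (options 29(W), 24(W) are all W)
n=31: W (go to 30, an L position)
n=32: L (options 31(W), 26(W) are all W)
n=33: W (go to 32, an L position)
n=34: W (go to 28, an L position)
n=35: L (options 34(W), 29(W) are all W)
n=36: W (go to 35, an L position)
n=37: L (options 36(W), 31(W) are all W)
n=38: W (go to 37, an L position)
n=39: L (options 38(W), 33(W) are all W)
L entries with 1 ≤ n ≤ 39 (n=0 is outside the asked range and is not counted): n = 2, 4, 7, 9, 11, 14, 16, 18, 21, 23, 25, 28, 30, 32, 35, 37, 39; that makes 17.

17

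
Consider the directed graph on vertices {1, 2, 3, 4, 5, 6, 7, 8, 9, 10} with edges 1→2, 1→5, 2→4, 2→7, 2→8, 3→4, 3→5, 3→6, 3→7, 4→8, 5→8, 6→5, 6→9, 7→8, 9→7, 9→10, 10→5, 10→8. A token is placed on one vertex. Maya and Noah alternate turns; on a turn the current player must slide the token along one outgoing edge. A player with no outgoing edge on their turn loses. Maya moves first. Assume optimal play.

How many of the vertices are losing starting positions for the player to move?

4

Label each position W (a win for the player to move) or L (a loss). A position with no legal move is L; any other position is W exactly when some move reaches an L, and L when every move reaches a W.
Every edge goes from a vertex to one that appears earlier in the order 8, 5, 10, 4, 7, 9, 2, 1, 6, 3, so processing vertices in that order labels each vertex after all of its successors.
8: no outgoing edge → L
5: can move to 8, which is L ⇒ W
10: can move to 8, which is L ⇒ W
4: can move to 8, which is L ⇒ W
7: can move to 8, which is L ⇒ W
9: moves to 7(W), 10(W); every one is W ⇒ L
2: can move to 8, which is L ⇒ W
1: moves to 2(W), 5(W); every one is W ⇒ L
6: can move to 9, which is L ⇒ W
3: moves to 6(W), 7(W), 4(W), 5(W); every one is W ⇒ L
The L vertices are 1, 3, 8, 9; that is 4 in all.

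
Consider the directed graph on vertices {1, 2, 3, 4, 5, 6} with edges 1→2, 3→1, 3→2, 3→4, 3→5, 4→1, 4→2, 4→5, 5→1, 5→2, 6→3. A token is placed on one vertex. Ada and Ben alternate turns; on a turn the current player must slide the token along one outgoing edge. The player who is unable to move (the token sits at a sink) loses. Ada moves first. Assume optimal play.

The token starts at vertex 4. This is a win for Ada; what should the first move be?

Move to 2.

Positions with no move are L. A position that does have a move is losing for the player to move precisely when every available move leads to a winning position for the opponent. Fill in the labels:
Every edge goes from a vertex to one that appears earlier in the order 2, 1, 5, 4, 3, 6, so processing vertices in that order labels each vertex after all of its successors.
2: no outgoing edge → L
1: can move to 2, which is L ⇒ W
5: can move to 2, which is L ⇒ W
4: can move to 2, which is L ⇒ W
3: can move to 2, which is L ⇒ W
6: the only move is to 3(W), a W ⇒ L
From 4, the L positions reachable in one move are: 2.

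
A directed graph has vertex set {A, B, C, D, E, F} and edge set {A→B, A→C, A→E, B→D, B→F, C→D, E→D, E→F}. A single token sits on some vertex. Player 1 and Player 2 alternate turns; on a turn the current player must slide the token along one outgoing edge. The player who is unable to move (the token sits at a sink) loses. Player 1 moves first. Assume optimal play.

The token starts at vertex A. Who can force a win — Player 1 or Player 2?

Build the W/L table. Terminal = L. A non-terminal position is W if it has a move to some L; otherwise it is L.
Every edge goes from a vertex to one that appears earlier in the order F, D, E, B, C, A, so processing vertices in that order labels each vertex after all of its successors.
F: no outgoing edge → L
D: no outgoing edge → L
E: reaches L-position D → W
B: reaches L-position D → W
C: reaches L-position D → W
A: only reaches C(W), B(W), E(W), all W → L
The starting position A is L: whatever Player 1 does, the opponent receives a W position.

Player 2 wins.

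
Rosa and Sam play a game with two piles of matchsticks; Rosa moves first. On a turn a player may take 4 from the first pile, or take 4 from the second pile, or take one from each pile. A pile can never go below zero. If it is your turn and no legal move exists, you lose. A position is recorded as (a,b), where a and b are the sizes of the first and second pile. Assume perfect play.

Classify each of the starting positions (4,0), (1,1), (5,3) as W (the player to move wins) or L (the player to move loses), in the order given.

Label each position W (a win for the player to move) or L (a loss). A position with no legal move is L; any other position is W exactly when some move reaches an L, and L when every move reaches a W.
No move ever increases a pile, so every position that can arise here has a ≤ 5 and b ≤ 3; it is enough to label the cells with 0 ≤ a ≤ 5 and 0 ≤ b ≤ 3.
Every move lowers a or b (never raises either), so fill the grid row by row in increasing a, and left to right within a row: each cell's successors are then already labelled.
      b=0  b=1  b=2  b=3
a=0:    L    L    L    L
a=1:    L    W    W    W
a=2:    L    W    L    L
a=3:    L    W    L    W
a=4:    W    W    W    W
a=5:    W    L    L    L
Cells with no legal move (terminal, hence L): (0,0), (0,1), (0,2), (0,3), (1,0), (2,0), (3,0).
The remaining L cells, each justified by listing all of its moves:
(2,2): L (sole option (1,1)(W) is W)
(2,3): L (sole option (1,2)(W) is W)
(3,2): L (sole option (2,1)(W) is W)
(5,1): L (options (1,1)(W), (4,0)(W) are all W)
(5,2): L (options (1,2)(W), (4,1)(W) are all W)
(5,3): L (options (1,3)(W), (4,2)(W) are all W)
Every other cell has at least one move into one of the L cells above, so it is W.
(4,0): the move to (0,0) reaches an L cell, so W
(1,1): the move to (0,0) reaches an L cell, so W
(5,3): one of the L cells justified above, so L

(4,0): W, (1,1): W, (5,3): L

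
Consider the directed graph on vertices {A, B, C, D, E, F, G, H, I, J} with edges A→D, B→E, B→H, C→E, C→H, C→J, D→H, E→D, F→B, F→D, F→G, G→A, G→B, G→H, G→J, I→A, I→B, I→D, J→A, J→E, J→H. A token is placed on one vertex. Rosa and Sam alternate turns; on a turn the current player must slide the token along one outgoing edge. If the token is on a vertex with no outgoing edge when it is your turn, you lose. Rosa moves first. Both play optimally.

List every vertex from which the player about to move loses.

Compute win/loss labels from the base case upward. A position with no move is L. Any other position is W if it can reach an L in one move, else L.
Every edge goes from a vertex to one that appears earlier in the order H, D, A, E, J, C, B, G, F, I, so processing vertices in that order labels each vertex after all of its successors.
H: no outgoing edge → L
D: can move to H, which is L ⇒ W
A: the only move is to D(W), a W ⇒ L
E: the only move is to D(W), a W ⇒ L
J: can move to E, which is L ⇒ W
C: can move to E, which is L ⇒ W
B: can move to E, which is L ⇒ W
G: can move to A, which is L ⇒ W
F: moves to G(W), B(W), D(W); every one is W ⇒ L
I: can move to A, which is L ⇒ W
Reading off the rows marked L gives the requested list; there are 4 such vertices.

A, E, F, H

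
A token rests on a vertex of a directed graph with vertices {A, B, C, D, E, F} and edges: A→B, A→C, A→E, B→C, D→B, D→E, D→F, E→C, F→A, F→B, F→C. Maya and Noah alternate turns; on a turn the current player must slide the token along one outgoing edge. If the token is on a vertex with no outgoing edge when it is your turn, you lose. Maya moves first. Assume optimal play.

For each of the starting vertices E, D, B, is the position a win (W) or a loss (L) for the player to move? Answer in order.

Compute win/loss labels from the base case upward. A position with no move is L. Any other position is W if it can reach an L in one move, else L.
Every edge goes from a vertex to one that appears earlier in the order C, E, B, A, F, D, so processing vertices in that order labels each vertex after all of its successors.
C: no outgoing edge → L
E: reaches L-position C → W
B: reaches L-position C → W
A: reaches L-position C → W
F: reaches L-position C → W
D: only reaches F(W), B(W), E(W), all W → L

E: W, D: L, B: W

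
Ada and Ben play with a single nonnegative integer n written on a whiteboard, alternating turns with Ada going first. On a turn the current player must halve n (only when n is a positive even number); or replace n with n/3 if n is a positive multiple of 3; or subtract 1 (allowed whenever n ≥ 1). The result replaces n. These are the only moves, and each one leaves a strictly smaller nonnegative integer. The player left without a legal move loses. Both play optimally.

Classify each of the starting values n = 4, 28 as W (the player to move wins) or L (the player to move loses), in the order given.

4: W, 28: L

Classify positions by backward induction: terminal positions (no move available) are L. From any other position, the mover wins iff some move reaches an L.
n=0: no move → L
n=1: W (go to 0, an L position)
n=2: L (sole option 1(W) is W)
n=3: W (go to 2, an L position)
n=4: W (go to 2, an L position)
n=5: L (sole option 4(W) is W)
n=6: W (go to 2, an L position)
n=7: L (sole option 6(W) is W)
n=8: W (go to 7, an L position)
n=9: L (options 3(W), 8(W) are all W)
n=10: W (go to 5, an L position)
n=11: L (sole option 10(W) is W)
n=12: W (go to 11, an L position)
n=13: L (sole option 12(W) is W)
n=14: W (go to 7, an L position)
n=15: W (go to 5, an L position)
n=16: L (options 8(W), 15(W) are all W)
n=17: W (go to 16, an L position)
n=18: W (go to 9, an L position)
n=19: L (sole option 18(W) is W)
n=20: W (go to 19, an L position)
n=21: W (go to 7, an L position)
n=22: W (go to 11, an L position)
n=23: L (sole option 22(W) is W)
n=24: W (go to 23, an L position)
n=25: L (sole option 24(W) is W)
n=26: W (go to 13, an L position)
n=27: W (go to 9, an L position)
n=28: L (options 14(W), 27(W) are all W)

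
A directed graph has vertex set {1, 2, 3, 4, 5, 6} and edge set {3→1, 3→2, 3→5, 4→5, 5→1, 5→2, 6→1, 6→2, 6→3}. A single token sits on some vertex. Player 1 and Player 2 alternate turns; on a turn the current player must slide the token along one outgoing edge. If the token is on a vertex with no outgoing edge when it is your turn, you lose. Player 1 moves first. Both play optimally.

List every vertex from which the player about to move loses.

Build the W/L table. Terminal = L. A non-terminal position is W if it has a move to some L; otherwise it is L.
Every edge goes from a vertex to one that appears earlier in the order 1, 2, 5, 3, 4, 6, so processing vertices in that order labels each vertex after all of its successors.
1: no outgoing edge → L
2: no outgoing edge → L
5: W (go to 2, an L position)
3: W (go to 2, an L position)
4: L (sole option 5(W) is W)
6: W (go to 2, an L position)
The losing starting vertices are exactly the entries labelled L in this table (3 of them).

1, 2, 4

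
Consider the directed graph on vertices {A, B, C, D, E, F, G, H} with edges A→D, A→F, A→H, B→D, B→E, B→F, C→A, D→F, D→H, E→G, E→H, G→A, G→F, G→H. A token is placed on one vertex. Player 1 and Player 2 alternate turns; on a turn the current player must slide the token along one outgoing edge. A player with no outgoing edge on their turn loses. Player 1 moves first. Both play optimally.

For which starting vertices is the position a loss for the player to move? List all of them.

Compute win/loss labels from the base case upward. A position with no move is L. Any other position is W if it can reach an L in one move, else L.
Every edge goes from a vertex to one that appears earlier in the order F, H, D, A, C, G, E, B, so processing vertices in that order labels each vertex after all of its successors.
F: no outgoing edge → L
H: no outgoing edge → L
D: can move to H, which is L ⇒ W
A: can move to H, which is L ⇒ W
C: the only move is to A(W), a W ⇒ L
G: can move to H, which is L ⇒ W
E: can move to H, which is L ⇒ W
B: can move to F, which is L ⇒ W
The losing starting vertices are exactly the entries labelled L in this table (3 of them).

C, F, H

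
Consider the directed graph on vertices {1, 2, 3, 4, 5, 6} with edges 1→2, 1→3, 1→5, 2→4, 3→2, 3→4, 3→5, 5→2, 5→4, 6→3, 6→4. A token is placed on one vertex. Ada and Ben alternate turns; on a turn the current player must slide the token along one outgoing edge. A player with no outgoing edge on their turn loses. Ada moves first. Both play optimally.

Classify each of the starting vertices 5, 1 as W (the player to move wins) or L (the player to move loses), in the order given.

5: W, 1: L

Compute win/loss labels from the base case upward. A position with no move is L. Any other position is W if it can reach an L in one move, else L.
Every edge goes from a vertex to one that appears earlier in the order 4, 2, 5, 3, 1, 6, so processing vertices in that order labels each vertex after all of its successors.
4: no outgoing edge → L
2: reaches L-position 4 → W
5: reaches L-position 4 → W
3: reaches L-position 4 → W
1: only reaches 3(W), 5(W), 2(W), all W → L
6: reaches L-position 4 → W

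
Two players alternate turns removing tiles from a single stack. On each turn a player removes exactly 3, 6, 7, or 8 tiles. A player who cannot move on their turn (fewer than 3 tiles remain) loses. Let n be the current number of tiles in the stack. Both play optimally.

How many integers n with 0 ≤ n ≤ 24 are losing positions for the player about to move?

Compute win/loss labels from the base case upward. A position with no move is L. Any other position is W if it can reach an L in one move, else L.
n=0: no move → L
n=1: no move → L
n=2: no move → L
n=3: reaches L-position 0 → W
n=4: reaches L-position 1 → W
n=5: reaches L-position 2 → W
n=6: reaches L-position 0 → W
n=7: reaches L-position 1 → W
n=8: reaches L-position 2 → W
n=9: reaches L-position 2 → W
n=10: reaches L-position 2 → W
n=11: only reaches 8(W), 5(W), 4(W), 3(W), all W → L
n=12: only reaches 9(W), 6(W), 5(W), 4(W), all W → L
n=13: only reaches 10(W), 7(W), 6(W), 5(W), all W → L
n=14: reaches L-position 11 → W
n=15: reaches L-position 12 → W
n=16: reaches L-position 13 → W
n=17: reaches L-position 11 → W
n=18: reaches L-position 12 → W
n=19: reaches L-position 13 → W
n=20: reaches L-position 13 → W
n=21: reaches L-position 13 → W
n=22: only reaches 19(W), 16(W), 15(W), 14(W), all W → L
n=23: only reaches 20(W), 17(W), 16(W), 15(W), all W → L
n=24: only reaches 21(W), 18(W), 17(W), 16(W), all W → L
L entries with 0 ≤ n ≤ 24: n = 0, 1, 2, 11, 12, 13, 22, 23, 24; that makes 9.

9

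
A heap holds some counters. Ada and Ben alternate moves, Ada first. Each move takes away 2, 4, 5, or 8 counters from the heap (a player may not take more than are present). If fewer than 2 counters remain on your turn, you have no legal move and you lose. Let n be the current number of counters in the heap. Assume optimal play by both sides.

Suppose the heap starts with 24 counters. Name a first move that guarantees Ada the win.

Remove 2, leaving 22.

Classify positions by backward induction: terminal positions (no move available) are L. From any other position, the mover wins iff some move reaches an L.
n=0: no move → L
n=1: no move → L
n=2: →0(L), so W
n=3: →1(L), so W
n=4: →0(L), so W
n=5: →1(L), so W
n=6: →1(L), so W
n=7: →5(W), 3(W), 2(W) — all W, so L
n=8: →0(L), so W
n=9: →7(L), so W
n=10: →8(W), 6(W), 5(W), 2(W) — all W, so L
n=11: →7(L), so W
n=12: →10(L), so W
n=13: →11(W), 9(W), 8(W), 5(W) — all W, so L
n=14: →10(L), so W
n=15: →13(L), so W
n=16: →14(W), 12(W), 11(W), 8(W) — all W, so L
n=17: →13(L), so W
n=18: →16(L), so W
n=19: →17(W), 15(W), 14(W), 11(W) — all W, so L
n=20: →16(L), so W
n=21: →19(L), so W
n=22: →20(W), 18(W), 17(W), 14(W) — all W, so L
n=23: →19(L), so W
n=24: →22(L), so W
From 24, the L positions reachable in one move are: 22, 19, 16. Any move reaching one of these is winning.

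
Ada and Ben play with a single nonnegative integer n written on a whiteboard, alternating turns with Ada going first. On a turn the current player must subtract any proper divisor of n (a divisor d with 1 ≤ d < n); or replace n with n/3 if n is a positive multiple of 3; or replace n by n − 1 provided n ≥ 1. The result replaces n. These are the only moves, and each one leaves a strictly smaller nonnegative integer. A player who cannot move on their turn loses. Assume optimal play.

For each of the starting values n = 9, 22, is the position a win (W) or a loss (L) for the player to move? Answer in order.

Use the standard recursion: the mover loses at a terminal position; elsewhere, the mover wins exactly when some move hands the opponent an L position.
n=0: no move → L
n=1: →0(L), so W
n=2: →1(W) only, which is W, so L
n=3: →2(L), so W
n=4: →2(L), so W
n=5: →4(W) only, which is W, so L
n=6: →2(L), so W
n=7: →6(W) only, which is W, so L
n=8: →7(L), so W
n=9: →3(W), 6(W), 8(W) — all W, so L
n=10: →5(L), so W
n=11: →10(W) only, which is W, so L
n=12: →9(L), so W
n=13: →12(W) only, which is W, so L
n=14: →7(L), so W
n=15: →5(L), so W
n=16: →8(W), 12(W), 14(W), 15(W) — all W, so L
n=17: →16(L), so W
n=18: →9(L), so W
n=19: →18(W) only, which is W, so L
n=20: →16(L), so W
n=21: →7(L), so W
n=22: →11(L), so W

9: L, 22: W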